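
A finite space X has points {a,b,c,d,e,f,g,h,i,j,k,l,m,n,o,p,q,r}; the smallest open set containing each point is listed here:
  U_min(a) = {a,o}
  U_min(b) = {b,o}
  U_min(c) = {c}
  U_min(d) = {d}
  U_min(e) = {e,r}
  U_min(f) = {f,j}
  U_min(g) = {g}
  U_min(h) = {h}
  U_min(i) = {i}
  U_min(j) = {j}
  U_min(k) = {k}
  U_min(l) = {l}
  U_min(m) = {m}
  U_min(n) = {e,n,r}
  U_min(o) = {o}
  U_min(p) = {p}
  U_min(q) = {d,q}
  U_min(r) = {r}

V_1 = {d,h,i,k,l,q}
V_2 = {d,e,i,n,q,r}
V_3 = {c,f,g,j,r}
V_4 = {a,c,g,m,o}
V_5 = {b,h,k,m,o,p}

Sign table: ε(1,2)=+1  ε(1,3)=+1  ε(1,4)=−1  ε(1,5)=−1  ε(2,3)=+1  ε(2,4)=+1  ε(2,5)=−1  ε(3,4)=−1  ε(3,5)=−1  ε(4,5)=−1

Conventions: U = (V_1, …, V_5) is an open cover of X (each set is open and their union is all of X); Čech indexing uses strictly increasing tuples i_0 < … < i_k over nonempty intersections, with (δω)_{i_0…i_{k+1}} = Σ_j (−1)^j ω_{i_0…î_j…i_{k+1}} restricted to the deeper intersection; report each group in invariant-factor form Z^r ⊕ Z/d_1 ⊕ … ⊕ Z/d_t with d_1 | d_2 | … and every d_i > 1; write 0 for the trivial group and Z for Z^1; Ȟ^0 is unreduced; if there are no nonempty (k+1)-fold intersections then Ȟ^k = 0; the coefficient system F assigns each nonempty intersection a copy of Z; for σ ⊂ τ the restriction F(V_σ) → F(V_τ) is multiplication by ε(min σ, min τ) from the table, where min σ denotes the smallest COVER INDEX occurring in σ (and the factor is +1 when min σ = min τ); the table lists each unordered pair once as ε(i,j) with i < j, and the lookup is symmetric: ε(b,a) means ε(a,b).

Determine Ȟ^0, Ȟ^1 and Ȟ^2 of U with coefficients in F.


nerve simplices:
  V12={d,i,q} V15={h,k} V23={r} V34={c,g} V45={m,o}
C dims 5,5; δ0: rk 5, SNF 1^4·2
degree 0: 5−5−0 = 0 → Ȟ^0 ≅ 0
degree 1: 5−0−5 = 0 plus torsion [2] → Ȟ^1 ≅ Z/2
degree 2: 0−0−0 = 0 → Ȟ^2 ≅ 0

Ȟ^0 = 0,  Ȟ^1 = Z/2,  Ȟ^2 = 0


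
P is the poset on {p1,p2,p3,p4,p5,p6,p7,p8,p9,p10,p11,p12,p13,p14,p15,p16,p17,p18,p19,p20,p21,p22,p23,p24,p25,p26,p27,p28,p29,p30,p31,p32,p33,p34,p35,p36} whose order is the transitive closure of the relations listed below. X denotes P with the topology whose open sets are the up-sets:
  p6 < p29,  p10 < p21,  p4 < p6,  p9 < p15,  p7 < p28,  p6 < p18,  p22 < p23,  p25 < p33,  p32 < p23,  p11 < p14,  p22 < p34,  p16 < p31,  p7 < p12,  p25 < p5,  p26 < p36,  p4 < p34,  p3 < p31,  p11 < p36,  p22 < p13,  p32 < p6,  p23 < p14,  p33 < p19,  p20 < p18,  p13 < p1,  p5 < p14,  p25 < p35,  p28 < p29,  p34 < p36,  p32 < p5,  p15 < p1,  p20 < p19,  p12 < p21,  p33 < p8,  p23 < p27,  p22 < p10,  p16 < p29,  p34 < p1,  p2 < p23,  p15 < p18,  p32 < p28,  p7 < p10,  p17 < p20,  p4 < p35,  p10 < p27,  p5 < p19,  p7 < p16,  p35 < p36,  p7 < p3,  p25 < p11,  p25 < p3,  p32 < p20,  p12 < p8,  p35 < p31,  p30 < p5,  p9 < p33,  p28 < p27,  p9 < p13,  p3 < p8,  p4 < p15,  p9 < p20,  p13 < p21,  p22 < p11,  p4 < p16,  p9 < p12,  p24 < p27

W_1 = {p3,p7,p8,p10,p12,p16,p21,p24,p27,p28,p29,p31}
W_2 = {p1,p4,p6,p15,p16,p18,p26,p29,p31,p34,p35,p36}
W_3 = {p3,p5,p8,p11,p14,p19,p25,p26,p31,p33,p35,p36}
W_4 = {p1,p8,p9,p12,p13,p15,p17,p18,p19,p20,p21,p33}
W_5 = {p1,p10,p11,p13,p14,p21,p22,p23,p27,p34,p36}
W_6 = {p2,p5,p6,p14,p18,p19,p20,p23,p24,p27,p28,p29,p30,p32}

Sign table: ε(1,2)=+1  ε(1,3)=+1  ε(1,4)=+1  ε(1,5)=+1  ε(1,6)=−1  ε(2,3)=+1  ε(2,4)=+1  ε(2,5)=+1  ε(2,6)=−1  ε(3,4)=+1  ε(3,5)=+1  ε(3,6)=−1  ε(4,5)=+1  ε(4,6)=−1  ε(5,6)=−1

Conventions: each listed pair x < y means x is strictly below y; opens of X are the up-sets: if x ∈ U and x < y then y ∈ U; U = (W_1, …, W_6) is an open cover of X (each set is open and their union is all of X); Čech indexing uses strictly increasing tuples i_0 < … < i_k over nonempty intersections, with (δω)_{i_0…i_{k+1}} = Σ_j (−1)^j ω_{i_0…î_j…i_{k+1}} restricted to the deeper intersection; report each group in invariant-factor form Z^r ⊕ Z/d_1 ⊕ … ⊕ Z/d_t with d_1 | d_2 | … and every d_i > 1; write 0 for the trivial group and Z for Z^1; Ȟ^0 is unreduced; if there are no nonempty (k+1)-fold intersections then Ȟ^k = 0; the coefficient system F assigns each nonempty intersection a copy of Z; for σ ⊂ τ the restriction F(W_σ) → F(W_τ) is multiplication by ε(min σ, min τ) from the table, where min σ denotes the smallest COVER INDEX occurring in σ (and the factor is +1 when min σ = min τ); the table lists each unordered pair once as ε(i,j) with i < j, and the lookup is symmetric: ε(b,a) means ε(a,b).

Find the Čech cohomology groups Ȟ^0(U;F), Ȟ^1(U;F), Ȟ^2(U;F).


Ȟ^0 = Z, Ȟ^1 = 0, Ȟ^2 = Z/2

nerve of the cover:
  W12={p16,p29,p31} W13={p3,p8,p31} W14={p8,p12,p21} W15={p10,p21,p27} W16={p24,p27,p28,p29} W23={p26,p31,p35,p36} W24={p1,p15,p18} W25={p1,p34,p36} W26={p6,p18,p29} W34={p8,p19,p33} W35={p11,p14,p36} W36={p5,p14,p19} W45={p1,p13,p21} W46={p18,p19,p20} W56={p14,p23,p27}
  W123={p31} W126={p29} W134={p8} W145={p21} W156={p27} W235={p36} W245={p1} W246={p18} W346={p19} W356={p14}
C dims 6,15,10; δ0: rk 5, SNF 1^5; δ1: rk 10, SNF 1^9·2
Ȟ^0 = (6 − 5) − 0 = 1, so Ȟ^0 ≅ Z
Ȟ^1 = (15 − 10) − 5 = 0, so Ȟ^1 ≅ 0
Ȟ^2 = (10 − 0) − 10 = 0 plus torsion [2], so Ȟ^2 ≅ Z/2


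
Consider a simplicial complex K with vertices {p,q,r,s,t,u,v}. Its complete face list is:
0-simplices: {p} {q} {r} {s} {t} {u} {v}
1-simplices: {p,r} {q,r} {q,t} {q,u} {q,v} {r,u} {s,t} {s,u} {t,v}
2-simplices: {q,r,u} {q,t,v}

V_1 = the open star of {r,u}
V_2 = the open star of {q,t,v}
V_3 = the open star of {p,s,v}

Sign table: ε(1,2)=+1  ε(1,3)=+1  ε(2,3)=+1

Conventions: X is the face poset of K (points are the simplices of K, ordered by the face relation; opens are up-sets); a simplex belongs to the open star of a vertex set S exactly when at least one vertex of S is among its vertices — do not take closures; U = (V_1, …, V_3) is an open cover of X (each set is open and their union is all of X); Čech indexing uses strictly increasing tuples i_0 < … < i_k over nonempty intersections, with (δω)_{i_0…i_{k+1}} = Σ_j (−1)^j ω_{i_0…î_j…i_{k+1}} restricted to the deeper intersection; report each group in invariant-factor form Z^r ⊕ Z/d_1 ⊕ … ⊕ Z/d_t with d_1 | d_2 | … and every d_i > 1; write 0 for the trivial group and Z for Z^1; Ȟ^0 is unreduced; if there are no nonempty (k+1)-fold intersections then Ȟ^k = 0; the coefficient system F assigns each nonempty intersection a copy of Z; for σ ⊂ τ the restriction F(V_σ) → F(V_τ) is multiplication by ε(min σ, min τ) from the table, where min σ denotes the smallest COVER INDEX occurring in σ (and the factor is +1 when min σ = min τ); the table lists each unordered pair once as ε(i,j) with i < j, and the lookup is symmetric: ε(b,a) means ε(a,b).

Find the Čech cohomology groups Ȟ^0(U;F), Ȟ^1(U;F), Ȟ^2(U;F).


Ȟ^0(U;F) ≅ Z,  Ȟ^1(U;F) ≅ Z,  Ȟ^2(U;F) ≅ 0

cover nerve:
  V1={{r},{u},{p,r},{q,r},{q,u},{r,u},{s,u},{q,r,u}} V2={{q},{t},{v},{q,r},{q,t},{q,u},{q,v},{s,t},{t,v},{q,r,u},{q,t,v}} V3={{p},{s},{v},{p,r},{q,v},{s,t},{s,u},{t,v},{q,t,v}}
  V12={{q,r},{q,u},{q,r,u}} V13={{p,r},{s,u}} V23={{v},{q,v},{s,t},{t,v},{q,t,v}}
C dims 3,3; δ0: rk 2, SNF 1^2
Ȟ^0: (3−2)−0=1 ⇒ Z
Ȟ^1: (3−0)−2=1 ⇒ Z
Ȟ^2: (0−0)−0=0 ⇒ 0


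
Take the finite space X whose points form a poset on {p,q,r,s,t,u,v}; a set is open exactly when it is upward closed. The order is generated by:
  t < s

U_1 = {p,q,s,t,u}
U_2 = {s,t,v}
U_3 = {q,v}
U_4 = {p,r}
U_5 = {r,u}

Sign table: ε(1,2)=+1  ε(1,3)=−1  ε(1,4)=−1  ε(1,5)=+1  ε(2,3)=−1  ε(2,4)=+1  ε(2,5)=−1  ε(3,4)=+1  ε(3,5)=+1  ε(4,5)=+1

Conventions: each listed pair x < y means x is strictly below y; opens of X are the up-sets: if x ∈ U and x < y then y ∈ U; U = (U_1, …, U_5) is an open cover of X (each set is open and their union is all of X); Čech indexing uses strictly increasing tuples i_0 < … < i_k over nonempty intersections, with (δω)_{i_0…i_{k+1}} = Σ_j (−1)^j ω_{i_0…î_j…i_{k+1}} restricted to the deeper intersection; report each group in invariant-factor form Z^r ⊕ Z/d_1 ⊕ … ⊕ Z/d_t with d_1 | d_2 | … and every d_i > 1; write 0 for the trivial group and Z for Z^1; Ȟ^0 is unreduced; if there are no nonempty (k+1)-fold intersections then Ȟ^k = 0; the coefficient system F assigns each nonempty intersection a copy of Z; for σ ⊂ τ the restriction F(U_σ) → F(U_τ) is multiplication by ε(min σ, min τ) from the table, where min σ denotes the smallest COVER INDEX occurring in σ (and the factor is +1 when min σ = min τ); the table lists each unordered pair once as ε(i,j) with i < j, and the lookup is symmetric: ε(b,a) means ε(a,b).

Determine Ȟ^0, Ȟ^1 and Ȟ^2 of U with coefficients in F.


Ȟ^0(U;F) ≅ 0; Ȟ^1(U;F) ≅ Z ⊕ Z/2; Ȟ^2(U;F) ≅ 0

nonempty overlaps:
  U12={s,t} U13={q} U14={p} U15={u} U23={v} U45={r}
C dims 5,6; δ0: rk 5, SNF 1^4·2
degree 0: 5−5−0 = 0 → Ȟ^0 ≅ 0
degree 1: 6−0−5 = 1 plus torsion [2] → Ȟ^1 ≅ Z ⊕ Z/2
degree 2: 0−0−0 = 0 → Ȟ^2 ≅ 0


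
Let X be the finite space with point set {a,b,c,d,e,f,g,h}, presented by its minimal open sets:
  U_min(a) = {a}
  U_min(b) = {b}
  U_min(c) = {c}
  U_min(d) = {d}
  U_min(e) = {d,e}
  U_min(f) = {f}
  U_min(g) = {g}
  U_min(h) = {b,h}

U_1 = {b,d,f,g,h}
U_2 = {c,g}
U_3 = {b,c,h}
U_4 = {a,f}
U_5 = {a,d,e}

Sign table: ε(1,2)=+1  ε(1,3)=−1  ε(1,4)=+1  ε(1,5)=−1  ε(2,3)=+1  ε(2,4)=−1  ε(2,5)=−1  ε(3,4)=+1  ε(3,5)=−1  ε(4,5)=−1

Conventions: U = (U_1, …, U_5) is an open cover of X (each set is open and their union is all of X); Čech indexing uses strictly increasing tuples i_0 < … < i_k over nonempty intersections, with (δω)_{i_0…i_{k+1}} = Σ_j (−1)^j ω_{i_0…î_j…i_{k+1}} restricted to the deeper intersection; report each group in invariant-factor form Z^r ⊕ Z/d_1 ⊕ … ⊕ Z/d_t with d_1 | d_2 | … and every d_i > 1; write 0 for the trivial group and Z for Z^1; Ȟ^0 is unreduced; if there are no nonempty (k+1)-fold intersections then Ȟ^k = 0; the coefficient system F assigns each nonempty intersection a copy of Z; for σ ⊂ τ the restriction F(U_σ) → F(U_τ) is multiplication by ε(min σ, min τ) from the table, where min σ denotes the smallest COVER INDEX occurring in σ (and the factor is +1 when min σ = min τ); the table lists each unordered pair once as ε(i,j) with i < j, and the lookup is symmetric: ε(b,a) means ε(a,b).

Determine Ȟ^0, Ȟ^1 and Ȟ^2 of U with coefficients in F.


Ȟ^0 ≅ 0, Ȟ^1 ≅ Z ⊕ Z/2 and Ȟ^2 ≅ 0

nonempty intersections:
  U12={g} U13={b,h} U14={f} U15={d} U23={c} U45={a}
C dims 5,6; δ0: rk 5, SNF 1^4·2
Ȟ^0: (5−5)−0=0 ⇒ 0
Ȟ^1: (6−0)−5=1 plus torsion [2] ⇒ Z ⊕ Z/2
Ȟ^2: (0−0)−0=0 ⇒ 0


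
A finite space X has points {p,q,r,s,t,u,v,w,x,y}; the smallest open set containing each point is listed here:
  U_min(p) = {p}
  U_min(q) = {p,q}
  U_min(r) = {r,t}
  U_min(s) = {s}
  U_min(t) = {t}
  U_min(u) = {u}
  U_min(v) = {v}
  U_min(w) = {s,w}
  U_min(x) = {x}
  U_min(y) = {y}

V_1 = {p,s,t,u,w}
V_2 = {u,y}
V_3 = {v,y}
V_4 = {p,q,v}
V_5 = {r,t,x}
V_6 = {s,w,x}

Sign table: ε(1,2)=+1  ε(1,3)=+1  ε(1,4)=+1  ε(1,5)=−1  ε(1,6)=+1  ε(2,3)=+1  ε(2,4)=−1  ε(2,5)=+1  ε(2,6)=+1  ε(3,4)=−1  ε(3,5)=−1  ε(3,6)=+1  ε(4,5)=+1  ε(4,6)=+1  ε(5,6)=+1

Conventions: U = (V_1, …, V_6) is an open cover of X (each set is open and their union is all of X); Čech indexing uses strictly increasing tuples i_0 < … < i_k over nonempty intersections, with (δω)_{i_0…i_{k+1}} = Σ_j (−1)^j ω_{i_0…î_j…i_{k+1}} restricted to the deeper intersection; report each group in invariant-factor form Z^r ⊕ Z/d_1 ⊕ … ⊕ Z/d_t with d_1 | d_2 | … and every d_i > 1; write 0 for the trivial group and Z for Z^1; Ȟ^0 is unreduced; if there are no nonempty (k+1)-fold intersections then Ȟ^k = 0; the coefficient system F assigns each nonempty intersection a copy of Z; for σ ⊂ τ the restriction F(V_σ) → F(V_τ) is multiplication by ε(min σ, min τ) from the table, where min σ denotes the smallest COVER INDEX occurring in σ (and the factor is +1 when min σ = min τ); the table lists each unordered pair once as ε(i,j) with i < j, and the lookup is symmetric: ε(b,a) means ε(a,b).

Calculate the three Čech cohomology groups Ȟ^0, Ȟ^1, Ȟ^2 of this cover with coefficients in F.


cover nerve:
  V12={u} V14={p} V15={t} V16={s,w} V23={y} V34={v} V56={x}
C dims 6,7; δ0: rk 6, SNF 1^5·2
Ȟ^0: (6−6)−0=0 ⇒ 0
Ȟ^1: (7−0)−6=1 plus torsion [2] ⇒ Z ⊕ Z/2
Ȟ^2: (0−0)−0=0 ⇒ 0

Ȟ^0(U;F) ≅ 0, Ȟ^1(U;F) ≅ Z ⊕ Z/2, Ȟ^2(U;F) ≅ 0


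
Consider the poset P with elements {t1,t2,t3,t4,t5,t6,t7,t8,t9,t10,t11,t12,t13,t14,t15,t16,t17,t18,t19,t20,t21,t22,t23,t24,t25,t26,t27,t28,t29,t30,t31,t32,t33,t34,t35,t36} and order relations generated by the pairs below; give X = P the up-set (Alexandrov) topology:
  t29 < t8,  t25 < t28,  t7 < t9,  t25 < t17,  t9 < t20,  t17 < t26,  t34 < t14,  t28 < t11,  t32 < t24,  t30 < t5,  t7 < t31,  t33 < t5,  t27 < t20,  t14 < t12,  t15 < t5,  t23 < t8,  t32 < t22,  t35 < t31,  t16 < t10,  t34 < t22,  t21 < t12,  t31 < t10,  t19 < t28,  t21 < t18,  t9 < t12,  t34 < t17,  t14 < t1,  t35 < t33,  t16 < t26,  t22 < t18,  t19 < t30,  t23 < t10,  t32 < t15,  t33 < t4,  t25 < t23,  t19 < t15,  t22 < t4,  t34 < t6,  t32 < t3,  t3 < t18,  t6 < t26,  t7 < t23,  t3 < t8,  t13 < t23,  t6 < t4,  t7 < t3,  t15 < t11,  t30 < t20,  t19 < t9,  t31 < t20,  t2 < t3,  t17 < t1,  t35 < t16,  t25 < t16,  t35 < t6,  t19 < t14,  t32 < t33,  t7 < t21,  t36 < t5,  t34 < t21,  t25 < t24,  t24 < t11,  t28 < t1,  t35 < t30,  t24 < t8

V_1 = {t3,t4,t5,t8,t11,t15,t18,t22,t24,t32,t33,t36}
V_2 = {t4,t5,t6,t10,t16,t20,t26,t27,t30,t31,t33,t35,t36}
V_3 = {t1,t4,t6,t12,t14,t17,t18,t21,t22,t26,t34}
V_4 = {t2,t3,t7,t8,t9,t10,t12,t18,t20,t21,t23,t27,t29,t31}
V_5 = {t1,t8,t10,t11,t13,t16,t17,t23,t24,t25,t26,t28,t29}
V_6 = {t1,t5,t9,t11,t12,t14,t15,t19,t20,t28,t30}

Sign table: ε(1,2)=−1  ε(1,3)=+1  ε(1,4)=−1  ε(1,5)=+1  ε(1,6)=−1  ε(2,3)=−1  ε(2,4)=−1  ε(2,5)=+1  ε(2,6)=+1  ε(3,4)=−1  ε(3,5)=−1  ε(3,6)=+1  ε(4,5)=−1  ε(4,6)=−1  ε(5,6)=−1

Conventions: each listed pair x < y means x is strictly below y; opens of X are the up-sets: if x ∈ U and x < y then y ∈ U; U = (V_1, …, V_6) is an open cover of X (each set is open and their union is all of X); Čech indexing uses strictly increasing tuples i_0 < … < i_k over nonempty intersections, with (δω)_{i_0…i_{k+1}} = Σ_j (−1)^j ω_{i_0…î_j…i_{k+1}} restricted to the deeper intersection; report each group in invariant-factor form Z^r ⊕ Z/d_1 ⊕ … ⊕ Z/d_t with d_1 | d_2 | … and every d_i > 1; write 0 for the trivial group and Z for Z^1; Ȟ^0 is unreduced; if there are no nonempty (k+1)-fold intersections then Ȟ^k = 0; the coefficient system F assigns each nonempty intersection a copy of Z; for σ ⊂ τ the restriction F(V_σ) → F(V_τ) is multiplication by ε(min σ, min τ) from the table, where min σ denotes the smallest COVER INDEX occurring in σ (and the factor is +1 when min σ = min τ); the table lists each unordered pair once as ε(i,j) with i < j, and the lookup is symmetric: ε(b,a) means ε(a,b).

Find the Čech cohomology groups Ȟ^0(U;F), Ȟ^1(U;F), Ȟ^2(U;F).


Ȟ^0 = 0,  Ȟ^1 = Z/2,  Ȟ^2 = Z

cover nerve:
  V12={t4,t5,t33,t36} V13={t4,t18,t22} V14={t3,t8,t18} V15={t8,t11,t24} V16={t5,t11,t15} V23={t4,t6,t26} V24={t10,t20,t27,t31} V25={t10,t16,t26} V26={t5,t20,t30} V34={t12,t18,t21} V35={t1,t17,t26} V36={t1,t12,t14} V45={t8,t10,t23,t29} V46={t9,t12,t20} V56={t1,t11,t28}
  V123={t4} V126={t5} V134={t18} V145={t8} V156={t11} V235={t26} V245={t10} V246={t20} V346={t12} V356={t1}
C dims 6,15,10; δ0: rk 6, SNF 1^5·2; δ1: rk 9, SNF 1^9
Ȟ^0: (6−6)−0=0 ⇒ 0
Ȟ^1: (15−9)−6=0 plus torsion [2] ⇒ Z/2
Ȟ^2: (10−0)−9=1 ⇒ Z


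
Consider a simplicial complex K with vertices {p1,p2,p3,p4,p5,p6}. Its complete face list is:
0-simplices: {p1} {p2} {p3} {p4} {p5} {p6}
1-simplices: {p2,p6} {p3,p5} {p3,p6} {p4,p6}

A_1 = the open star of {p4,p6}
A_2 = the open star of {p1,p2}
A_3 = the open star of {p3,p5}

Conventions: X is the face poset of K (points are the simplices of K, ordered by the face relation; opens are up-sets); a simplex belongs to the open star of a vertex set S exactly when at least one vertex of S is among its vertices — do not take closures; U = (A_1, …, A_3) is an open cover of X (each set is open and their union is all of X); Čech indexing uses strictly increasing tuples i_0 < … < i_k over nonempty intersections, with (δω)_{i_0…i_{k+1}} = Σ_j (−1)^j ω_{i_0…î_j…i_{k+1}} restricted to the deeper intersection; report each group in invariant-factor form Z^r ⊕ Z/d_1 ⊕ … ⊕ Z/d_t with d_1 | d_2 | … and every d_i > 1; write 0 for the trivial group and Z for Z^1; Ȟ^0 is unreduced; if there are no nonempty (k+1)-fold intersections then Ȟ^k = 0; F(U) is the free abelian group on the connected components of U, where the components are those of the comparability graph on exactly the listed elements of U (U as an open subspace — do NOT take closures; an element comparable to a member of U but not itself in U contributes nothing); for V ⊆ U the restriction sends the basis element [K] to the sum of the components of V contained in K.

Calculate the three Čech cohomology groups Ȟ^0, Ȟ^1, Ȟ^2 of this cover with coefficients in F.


Ȟ^0 = Z^2,  Ȟ^1 = 0,  Ȟ^2 = 0

nerve simplices:
  A1={{p4},{p6},{p2,p6},{p3,p6},{p4,p6}} A2={{p1},{p2},{p2,p6}} A3={{p3},{p5},{p3,p5},{p3,p6}}
  A12={{p2,p6}} A13={{p3,p6}}
components per intersection:
  A1: {{p4},{p6},{p2,p6},{p3,p6},{p4,p6}}
  A2: {{p1}} {{p2},{p2,p6}}
  A3: {{p3},{p5},{p3,p5},{p3,p6}}
  A12: {{p2,p6}}
  A13: {{p3,p6}}
C dims 4,2; δ0: rk 2, SNF 1^2
degree 0: 4−2−0 = 2 → Ȟ^0 ≅ Z^2
degree 1: 2−0−2 = 0 → Ȟ^1 ≅ 0
degree 2: 0−0−0 = 0 → Ȟ^2 ≅ 0


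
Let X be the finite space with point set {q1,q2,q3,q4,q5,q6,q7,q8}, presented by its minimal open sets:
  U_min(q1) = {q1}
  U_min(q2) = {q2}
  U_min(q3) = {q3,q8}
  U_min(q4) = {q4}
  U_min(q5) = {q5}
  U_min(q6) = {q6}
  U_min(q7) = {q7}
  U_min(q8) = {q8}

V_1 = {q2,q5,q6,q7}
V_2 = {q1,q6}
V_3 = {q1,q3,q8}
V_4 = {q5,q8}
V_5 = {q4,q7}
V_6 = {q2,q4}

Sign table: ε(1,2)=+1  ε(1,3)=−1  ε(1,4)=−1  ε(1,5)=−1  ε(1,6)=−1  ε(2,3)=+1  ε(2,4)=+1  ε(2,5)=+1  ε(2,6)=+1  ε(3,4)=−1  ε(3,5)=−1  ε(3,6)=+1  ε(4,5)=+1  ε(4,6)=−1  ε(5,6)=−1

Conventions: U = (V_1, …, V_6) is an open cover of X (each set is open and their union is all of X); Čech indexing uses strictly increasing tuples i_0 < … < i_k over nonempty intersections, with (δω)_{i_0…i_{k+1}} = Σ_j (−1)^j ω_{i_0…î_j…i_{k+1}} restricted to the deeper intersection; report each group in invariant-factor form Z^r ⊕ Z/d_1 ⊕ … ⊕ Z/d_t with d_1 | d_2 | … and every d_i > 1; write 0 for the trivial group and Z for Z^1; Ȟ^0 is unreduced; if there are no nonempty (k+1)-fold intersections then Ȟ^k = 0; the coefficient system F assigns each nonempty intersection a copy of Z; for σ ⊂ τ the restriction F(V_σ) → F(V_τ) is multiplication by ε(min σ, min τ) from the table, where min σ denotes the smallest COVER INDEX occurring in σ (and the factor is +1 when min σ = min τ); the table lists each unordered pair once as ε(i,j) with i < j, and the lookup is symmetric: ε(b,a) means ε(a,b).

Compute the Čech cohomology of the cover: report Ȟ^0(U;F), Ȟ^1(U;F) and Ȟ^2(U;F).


nerve simplices:
  V12={q6} V14={q5} V15={q7} V16={q2} V23={q1} V34={q8} V56={q4}
C dims 6,7; δ0: rk 6, SNF 1^5·2
degree 0: 6−6−0 = 0 → Ȟ^0 ≅ 0
degree 1: 7−0−6 = 1 plus torsion [2] → Ȟ^1 ≅ Z ⊕ Z/2
degree 2: 0−0−0 = 0 → Ȟ^2 ≅ 0

Ȟ^0 ≅ 0; Ȟ^1 ≅ Z ⊕ Z/2; Ȟ^2 ≅ 0


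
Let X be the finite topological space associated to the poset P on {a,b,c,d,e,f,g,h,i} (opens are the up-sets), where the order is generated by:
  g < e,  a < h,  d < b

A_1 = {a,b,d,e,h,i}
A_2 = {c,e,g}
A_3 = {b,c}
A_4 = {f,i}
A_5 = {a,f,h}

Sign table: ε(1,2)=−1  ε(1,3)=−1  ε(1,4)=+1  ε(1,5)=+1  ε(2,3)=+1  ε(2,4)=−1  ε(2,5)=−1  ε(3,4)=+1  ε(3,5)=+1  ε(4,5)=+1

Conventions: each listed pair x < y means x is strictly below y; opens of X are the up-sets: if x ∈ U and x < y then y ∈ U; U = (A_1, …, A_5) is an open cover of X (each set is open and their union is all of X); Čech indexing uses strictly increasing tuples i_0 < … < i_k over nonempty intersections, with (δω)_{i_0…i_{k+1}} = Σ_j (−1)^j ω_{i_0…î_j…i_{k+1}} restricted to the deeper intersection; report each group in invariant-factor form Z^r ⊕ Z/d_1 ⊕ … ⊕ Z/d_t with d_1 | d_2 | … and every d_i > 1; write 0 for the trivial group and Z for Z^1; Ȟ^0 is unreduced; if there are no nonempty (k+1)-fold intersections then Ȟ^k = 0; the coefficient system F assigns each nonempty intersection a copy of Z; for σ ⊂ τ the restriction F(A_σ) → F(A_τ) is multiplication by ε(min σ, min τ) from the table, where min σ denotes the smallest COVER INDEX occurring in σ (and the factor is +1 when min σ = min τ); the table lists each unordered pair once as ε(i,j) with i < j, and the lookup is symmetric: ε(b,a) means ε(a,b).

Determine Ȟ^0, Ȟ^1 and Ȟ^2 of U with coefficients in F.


nonempty overlaps:
  A12={e} A13={b} A14={i} A15={a,h} A23={c} A45={f}
C dims 5,6; δ0: rk 4, SNF 1^4
degree 0: 5−4−0 = 1 → Ȟ^0 ≅ Z
degree 1: 6−0−4 = 2 → Ȟ^1 ≅ Z^2
degree 2: 0−0−0 = 0 → Ȟ^2 ≅ 0

Ȟ^0(U;F) ≅ Z, Ȟ^1(U;F) ≅ Z^2 and Ȟ^2(U;F) ≅ 0


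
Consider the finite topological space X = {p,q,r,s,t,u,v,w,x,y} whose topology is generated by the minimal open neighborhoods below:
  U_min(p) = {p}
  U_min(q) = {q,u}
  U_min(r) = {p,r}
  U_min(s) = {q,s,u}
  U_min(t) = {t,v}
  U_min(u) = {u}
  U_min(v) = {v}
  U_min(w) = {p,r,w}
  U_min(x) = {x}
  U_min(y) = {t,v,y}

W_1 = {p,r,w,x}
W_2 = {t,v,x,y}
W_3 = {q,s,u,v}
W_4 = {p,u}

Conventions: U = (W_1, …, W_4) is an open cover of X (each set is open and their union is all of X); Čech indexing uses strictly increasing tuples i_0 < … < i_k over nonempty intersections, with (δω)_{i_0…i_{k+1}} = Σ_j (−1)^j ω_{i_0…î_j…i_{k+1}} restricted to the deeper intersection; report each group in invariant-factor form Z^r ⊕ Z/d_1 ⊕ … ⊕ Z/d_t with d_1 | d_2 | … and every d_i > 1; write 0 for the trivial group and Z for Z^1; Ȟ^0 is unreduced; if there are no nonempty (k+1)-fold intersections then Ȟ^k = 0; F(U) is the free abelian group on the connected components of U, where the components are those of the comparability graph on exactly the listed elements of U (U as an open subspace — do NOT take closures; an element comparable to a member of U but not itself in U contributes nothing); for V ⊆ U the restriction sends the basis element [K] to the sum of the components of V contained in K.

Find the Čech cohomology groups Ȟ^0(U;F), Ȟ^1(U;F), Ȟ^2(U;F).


nerve of the cover:
  W12={x} W14={p} W23={v} W34={u}
components per intersection:
  W1: {p,r,w} {x}
  W2: {t,v,y} {x}
  W3: {q,s,u} {v}
  W4: {p} {u}
  W12: {x}
  W14: {p}
  W23: {v}
  W34: {u}
C dims 8,4; δ0: rk 4, SNF 1^4
Ȟ^0 = (8 − 4) − 0 = 4, so Ȟ^0 ≅ Z^4
Ȟ^1 = (4 − 0) − 4 = 0, so Ȟ^1 ≅ 0
Ȟ^2 = (0 − 0) − 0 = 0, so Ȟ^2 ≅ 0

Ȟ^0(U;F) ≅ Z^4; Ȟ^1(U;F) ≅ 0; Ȟ^2(U;F) ≅ 0


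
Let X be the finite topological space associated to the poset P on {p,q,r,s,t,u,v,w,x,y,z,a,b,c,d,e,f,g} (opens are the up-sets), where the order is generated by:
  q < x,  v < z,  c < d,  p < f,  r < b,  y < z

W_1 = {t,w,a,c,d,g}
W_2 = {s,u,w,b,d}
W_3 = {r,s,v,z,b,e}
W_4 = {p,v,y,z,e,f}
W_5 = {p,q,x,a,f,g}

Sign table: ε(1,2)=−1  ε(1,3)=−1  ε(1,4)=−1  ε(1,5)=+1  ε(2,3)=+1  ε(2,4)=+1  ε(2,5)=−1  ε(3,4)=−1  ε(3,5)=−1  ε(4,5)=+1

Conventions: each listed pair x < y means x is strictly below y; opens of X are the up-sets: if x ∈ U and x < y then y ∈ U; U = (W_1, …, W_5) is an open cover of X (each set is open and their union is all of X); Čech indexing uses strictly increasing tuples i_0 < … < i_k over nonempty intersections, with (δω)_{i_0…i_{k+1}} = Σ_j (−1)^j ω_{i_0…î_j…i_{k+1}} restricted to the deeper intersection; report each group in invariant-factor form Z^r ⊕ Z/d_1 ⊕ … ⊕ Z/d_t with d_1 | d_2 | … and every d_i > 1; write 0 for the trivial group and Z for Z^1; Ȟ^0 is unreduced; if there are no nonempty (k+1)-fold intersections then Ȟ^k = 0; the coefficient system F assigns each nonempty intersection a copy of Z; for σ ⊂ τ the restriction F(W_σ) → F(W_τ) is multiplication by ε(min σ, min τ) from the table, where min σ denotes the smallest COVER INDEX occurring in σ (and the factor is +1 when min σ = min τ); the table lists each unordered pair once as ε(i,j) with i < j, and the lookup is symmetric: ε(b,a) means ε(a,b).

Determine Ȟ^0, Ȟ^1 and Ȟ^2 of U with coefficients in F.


Ȟ^0 ≅ Z, Ȟ^1 ≅ Z, Ȟ^2 ≅ 0

nerve simplices:
  W12={w,d} W15={a,g} W23={s,b} W34={v,z,e} W45={p,f}
C dims 5,5; δ0: rk 4, SNF 1^4
degree 0: 5−4−0 = 1 → Ȟ^0 ≅ Z
degree 1: 5−0−4 = 1 → Ȟ^1 ≅ Z
degree 2: 0−0−0 = 0 → Ȟ^2 ≅ 0


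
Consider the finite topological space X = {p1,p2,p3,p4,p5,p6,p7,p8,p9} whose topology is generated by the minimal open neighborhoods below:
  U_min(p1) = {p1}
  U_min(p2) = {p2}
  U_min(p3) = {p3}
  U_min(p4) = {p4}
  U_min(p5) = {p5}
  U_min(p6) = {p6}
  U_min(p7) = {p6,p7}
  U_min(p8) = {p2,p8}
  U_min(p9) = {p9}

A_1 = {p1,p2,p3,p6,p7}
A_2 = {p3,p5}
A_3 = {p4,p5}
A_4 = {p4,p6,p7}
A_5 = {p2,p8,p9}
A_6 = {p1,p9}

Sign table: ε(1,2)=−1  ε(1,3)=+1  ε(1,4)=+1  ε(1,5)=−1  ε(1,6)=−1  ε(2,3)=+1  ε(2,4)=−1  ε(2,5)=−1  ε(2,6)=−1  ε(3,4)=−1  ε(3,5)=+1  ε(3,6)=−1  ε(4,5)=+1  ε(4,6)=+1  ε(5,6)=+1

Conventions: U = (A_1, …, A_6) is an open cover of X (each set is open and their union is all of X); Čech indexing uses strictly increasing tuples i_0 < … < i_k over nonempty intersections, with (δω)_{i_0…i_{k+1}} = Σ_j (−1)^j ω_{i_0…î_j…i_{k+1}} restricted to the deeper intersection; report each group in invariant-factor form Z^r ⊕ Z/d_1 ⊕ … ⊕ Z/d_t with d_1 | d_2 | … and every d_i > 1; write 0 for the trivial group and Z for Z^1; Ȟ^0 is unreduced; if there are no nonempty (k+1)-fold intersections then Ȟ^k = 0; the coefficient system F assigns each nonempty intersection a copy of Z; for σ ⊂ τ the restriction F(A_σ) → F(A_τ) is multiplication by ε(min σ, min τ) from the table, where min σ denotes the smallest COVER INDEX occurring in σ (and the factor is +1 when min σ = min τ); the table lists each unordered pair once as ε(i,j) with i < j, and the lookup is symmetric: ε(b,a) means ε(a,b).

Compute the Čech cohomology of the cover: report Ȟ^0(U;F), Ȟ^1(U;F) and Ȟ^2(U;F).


nonempty intersections:
  A12={p3} A14={p6,p7} A15={p2} A16={p1} A23={p5} A34={p4} A56={p9}
C dims 6,7; δ0: rk 5, SNF 1^5
Ȟ^0: (6−5)−0=1 ⇒ Z
Ȟ^1: (7−0)−5=2 ⇒ Z^2
Ȟ^2: (0−0)−0=0 ⇒ 0

Ȟ^0 ≅ Z; Ȟ^1 ≅ Z^2; Ȟ^2 ≅ 0


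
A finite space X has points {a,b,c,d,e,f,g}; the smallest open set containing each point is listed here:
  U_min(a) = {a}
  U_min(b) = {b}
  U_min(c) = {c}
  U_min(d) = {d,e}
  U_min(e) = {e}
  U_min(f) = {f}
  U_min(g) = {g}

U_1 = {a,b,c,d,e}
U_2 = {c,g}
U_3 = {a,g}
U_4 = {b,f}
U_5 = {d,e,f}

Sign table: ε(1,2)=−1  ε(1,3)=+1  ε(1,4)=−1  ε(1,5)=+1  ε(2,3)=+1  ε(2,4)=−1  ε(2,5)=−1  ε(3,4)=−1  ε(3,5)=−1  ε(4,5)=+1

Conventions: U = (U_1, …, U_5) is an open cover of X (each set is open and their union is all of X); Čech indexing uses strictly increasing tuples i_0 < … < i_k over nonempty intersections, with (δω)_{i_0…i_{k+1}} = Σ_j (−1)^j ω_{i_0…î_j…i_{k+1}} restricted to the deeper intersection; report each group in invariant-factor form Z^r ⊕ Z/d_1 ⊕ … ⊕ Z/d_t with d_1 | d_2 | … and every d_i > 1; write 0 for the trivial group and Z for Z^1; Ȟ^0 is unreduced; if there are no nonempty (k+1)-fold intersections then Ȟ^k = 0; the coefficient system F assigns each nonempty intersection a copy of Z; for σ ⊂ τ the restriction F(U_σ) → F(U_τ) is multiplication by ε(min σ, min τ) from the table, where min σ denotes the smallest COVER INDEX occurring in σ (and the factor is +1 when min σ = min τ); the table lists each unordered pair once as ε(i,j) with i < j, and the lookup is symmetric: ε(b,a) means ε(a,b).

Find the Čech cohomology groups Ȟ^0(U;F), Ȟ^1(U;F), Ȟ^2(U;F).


cover nerve:
  U12={c} U13={a} U14={b} U15={d,e} U23={g} U45={f}
C dims 5,6; δ0: rk 5, SNF 1^4·2
Ȟ^0: (5−5)−0=0 ⇒ 0
Ȟ^1: (6−0)−5=1 plus torsion [2] ⇒ Z ⊕ Z/2
Ȟ^2: (0−0)−0=0 ⇒ 0

Ȟ^0 = 0, Ȟ^1 = Z ⊕ Z/2 and Ȟ^2 = 0


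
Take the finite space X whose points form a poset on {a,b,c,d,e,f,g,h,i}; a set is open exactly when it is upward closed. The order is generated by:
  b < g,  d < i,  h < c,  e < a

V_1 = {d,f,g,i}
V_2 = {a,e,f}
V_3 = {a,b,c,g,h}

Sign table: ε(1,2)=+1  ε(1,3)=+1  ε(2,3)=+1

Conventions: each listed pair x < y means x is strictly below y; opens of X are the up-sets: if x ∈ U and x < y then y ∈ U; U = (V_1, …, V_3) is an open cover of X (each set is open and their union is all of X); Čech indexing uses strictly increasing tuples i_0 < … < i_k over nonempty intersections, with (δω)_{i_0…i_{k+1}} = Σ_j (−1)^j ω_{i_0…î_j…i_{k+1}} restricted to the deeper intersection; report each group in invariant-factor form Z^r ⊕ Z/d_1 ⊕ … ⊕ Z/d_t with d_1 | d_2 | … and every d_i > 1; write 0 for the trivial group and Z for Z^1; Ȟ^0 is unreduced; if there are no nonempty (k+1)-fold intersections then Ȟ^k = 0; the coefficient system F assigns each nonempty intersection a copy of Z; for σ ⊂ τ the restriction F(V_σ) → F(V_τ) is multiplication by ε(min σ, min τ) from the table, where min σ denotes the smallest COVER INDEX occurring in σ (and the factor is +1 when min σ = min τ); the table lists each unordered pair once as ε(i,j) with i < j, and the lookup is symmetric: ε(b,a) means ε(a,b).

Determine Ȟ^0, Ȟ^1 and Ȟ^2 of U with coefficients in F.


cover nerve:
  V12={f} V13={g} V23={a}
C dims 3,3; δ0: rk 2, SNF 1^2
Ȟ^0: (3−2)−0=1 ⇒ Z
Ȟ^1: (3−0)−2=1 ⇒ Z
Ȟ^2: (0−0)−0=0 ⇒ 0

Ȟ^0(U;F) ≅ Z; Ȟ^1(U;F) ≅ Z; Ȟ^2(U;F) ≅ 0


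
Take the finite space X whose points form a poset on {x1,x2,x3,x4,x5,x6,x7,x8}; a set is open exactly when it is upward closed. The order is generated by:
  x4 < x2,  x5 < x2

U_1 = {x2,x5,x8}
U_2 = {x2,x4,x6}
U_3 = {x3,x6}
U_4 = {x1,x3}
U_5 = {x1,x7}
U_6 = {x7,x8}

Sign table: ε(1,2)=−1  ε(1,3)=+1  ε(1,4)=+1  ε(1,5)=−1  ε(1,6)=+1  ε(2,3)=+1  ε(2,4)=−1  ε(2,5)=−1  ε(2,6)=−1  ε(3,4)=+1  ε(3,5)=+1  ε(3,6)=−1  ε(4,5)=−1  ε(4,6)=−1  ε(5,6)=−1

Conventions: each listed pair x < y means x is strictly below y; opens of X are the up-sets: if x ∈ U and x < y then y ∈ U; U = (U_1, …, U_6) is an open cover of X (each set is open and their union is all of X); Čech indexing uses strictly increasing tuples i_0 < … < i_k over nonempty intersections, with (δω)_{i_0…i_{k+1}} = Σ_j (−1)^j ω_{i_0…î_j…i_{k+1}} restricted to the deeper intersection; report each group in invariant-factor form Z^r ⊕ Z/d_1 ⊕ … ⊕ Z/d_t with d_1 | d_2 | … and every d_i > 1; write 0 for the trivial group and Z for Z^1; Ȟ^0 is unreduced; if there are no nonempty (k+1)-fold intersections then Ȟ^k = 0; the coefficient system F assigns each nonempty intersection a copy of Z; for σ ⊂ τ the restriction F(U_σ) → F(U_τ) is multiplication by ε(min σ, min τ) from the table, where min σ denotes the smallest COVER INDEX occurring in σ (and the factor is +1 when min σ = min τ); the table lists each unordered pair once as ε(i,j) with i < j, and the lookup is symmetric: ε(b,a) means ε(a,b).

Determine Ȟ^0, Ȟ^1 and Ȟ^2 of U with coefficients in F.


Ȟ^0(U;F) ≅ 0; Ȟ^1(U;F) ≅ Z/2; Ȟ^2(U;F) ≅ 0

nonempty overlaps:
  U12={x2} U16={x8} U23={x6} U34={x3} U45={x1} U56={x7}
C dims 6,6; δ0: rk 6, SNF 1^5·2
degree 0: 6−6−0 = 0 → Ȟ^0 ≅ 0
degree 1: 6−0−6 = 0 plus torsion [2] → Ȟ^1 ≅ Z/2
degree 2: 0−0−0 = 0 → Ȟ^2 ≅ 0


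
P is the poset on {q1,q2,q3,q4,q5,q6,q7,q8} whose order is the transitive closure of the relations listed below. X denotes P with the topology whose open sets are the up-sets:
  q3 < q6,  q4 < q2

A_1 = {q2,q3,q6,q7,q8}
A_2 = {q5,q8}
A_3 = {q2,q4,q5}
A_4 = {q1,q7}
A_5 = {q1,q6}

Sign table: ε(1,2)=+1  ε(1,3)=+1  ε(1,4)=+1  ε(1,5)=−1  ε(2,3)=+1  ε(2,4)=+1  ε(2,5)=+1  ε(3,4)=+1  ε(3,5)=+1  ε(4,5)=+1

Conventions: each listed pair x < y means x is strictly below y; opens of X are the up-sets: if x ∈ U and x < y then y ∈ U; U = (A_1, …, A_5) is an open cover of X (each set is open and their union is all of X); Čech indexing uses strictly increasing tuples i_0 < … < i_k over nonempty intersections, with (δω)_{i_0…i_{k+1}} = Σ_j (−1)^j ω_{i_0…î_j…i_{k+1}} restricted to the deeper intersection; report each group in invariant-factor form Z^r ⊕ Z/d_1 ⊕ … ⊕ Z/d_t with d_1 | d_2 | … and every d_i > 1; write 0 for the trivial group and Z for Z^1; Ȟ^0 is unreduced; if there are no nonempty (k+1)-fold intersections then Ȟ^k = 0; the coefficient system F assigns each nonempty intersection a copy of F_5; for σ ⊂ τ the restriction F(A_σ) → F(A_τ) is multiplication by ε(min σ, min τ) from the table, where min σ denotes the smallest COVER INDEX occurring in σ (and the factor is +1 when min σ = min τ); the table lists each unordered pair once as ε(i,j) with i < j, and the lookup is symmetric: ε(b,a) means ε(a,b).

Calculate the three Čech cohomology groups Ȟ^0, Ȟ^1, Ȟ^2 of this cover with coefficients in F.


nonempty overlaps:
  A12={q8} A13={q2} A14={q7} A15={q6} A23={q5} A45={q1}
C dims 5,6; δ0: rk_F5 5
degree 0: 5−5−0 = 0 → Ȟ^0 ≅ 0
degree 1: 6−0−5 = 1 → Ȟ^1 ≅ Z/5
degree 2: 0−0−0 = 0 → Ȟ^2 ≅ 0

Ȟ^0(U;F) ≅ 0; Ȟ^1(U;F) ≅ Z/5; Ȟ^2(U;F) ≅ 0


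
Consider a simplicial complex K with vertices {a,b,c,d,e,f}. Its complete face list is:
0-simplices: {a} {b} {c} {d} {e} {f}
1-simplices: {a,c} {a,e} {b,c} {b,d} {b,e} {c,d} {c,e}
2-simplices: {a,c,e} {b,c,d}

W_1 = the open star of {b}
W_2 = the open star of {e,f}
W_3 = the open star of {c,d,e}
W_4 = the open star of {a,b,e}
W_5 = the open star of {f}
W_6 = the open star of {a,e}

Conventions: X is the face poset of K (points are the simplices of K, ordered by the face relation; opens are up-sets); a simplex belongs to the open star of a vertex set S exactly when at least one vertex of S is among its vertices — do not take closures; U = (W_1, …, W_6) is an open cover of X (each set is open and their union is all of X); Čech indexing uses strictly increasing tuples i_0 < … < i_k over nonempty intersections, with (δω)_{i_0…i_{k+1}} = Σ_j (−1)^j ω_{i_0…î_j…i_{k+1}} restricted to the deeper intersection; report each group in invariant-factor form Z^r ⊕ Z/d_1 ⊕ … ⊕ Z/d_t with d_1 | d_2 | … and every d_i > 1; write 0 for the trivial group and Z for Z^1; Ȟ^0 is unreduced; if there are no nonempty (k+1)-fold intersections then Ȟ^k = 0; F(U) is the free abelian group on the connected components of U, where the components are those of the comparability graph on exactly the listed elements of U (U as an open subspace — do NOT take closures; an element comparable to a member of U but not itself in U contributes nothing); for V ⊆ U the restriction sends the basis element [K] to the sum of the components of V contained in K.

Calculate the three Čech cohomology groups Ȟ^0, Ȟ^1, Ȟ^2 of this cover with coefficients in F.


Ȟ^0 = Z^2,  Ȟ^1 = Z,  Ȟ^2 = 0

nerve simplices:
  W1={{b},{b,c},{b,d},{b,e},{b,c,d}} W2={{e},{f},{a,e},{b,e},{c,e},{a,c,e}} W3={{c},{d},{e},{a,c},{a,e},{b,c},{b,d},{b,e},{c,d},{c,e},{a,c,e},{b,c,d}} W4={{a},{b},{e},{a,c},{a,e},{b,c},{b,d},{b,e},{c,e},{a,c,e},{b,c,d}} W5={{f}} W6={{a},{e},{a,c},{a,e},{b,e},{c,e},{a,c,e}}
  W12={{b,e}} W13={{b,c},{b,d},{b,e},{b,c,d}} W14={{b},{b,c},{b,d},{b,e},{b,c,d}} W16={{b,e}} W23={{e},{a,e},{b,e},{c,e},{a,c,e}} W24={{e},{a,e},{b,e},{c,e},{a,c,e}} W25={{f}} W26={{e},{a,e},{b,e},{c,e},{a,c,e}} W34={{e},{a,c},{a,e},{b,c},{b,d},{b,e},{c,e},{a,c,e},{b,c,d}} W36={{e},{a,c},{a,e},{b,e},{c,e},{a,c,e}} W46={{a},{e},{a,c},{a,e},{b,e},{c,e},{a,c,e}}
  W123={{b,e}} W124={{b,e}} W126={{b,e}} W134={{b,c},{b,d},{b,e},{b,c,d}} W136={{b,e}} W146={{b,e}} W234={{e},{a,e},{b,e},{c,e},{a,c,e}} W236={{e},{a,e},{b,e},{c,e},{a,c,e}} W246={{e},{a,e},{b,e},{c,e},{a,c,e}} W346={{e},{a,c},{a,e},{b,e},{c,e},{a,c,e}}
  W1234={{b,e}} W1236={{b,e}} W1246={{b,e}} W1346={{b,e}} W2346={{e},{a,e},{b,e},{c,e},{a,c,e}}
  W12346={{b,e}}
components per intersection:
  W1: {{b},{b,c},{b,d},{b,e},{b,c,d}}
  W2: {{e},{a,e},{b,e},{c,e},{a,c,e}} {{f}}
  W3: {{c},{d},{e},{a,c},{a,e},{b,c},{b,d},{b,e},{c,d},{c,e},{a,c,e},{b,c,d}}
  W4: {{a},{b},{e},{a,c},{a,e},{b,c},{b,d},{b,e},{c,e},{a,c,e},{b,c,d}}
  W5: {{f}}
  W6: {{a},{e},{a,c},{a,e},{b,e},{c,e},{a,c,e}}
  W12: {{b,e}}
  W13: {{b,c},{b,d},{b,c,d}} {{b,e}}
  W14: {{b},{b,c},{b,d},{b,e},{b,c,d}}
  W16: {{b,e}}
  W23: {{e},{a,e},{b,e},{c,e},{a,c,e}}
  W24: {{e},{a,e},{b,e},{c,e},{a,c,e}}
  W25: {{f}}
  W26: {{e},{a,e},{b,e},{c,e},{a,c,e}}
  W34: {{e},{a,c},{a,e},{b,e},{c,e},{a,c,e}} {{b,c},{b,d},{b,c,d}}
  W36: {{e},{a,c},{a,e},{b,e},{c,e},{a,c,e}}
  W46: {{a},{e},{a,c},{a,e},{b,e},{c,e},{a,c,e}}
  W123: {{b,e}}
  W124: {{b,e}}
  W126: {{b,e}}
  W134: {{b,c},{b,d},{b,c,d}} {{b,e}}
  W136: {{b,e}}
  W146: {{b,e}}
  W234: {{e},{a,e},{b,e},{c,e},{a,c,e}}
  W236: {{e},{a,e},{b,e},{c,e},{a,c,e}}
  W246: {{e},{a,e},{b,e},{c,e},{a,c,e}}
  W346: {{e},{a,c},{a,e},{b,e},{c,e},{a,c,e}}
  W1234: {{b,e}}
  W1236: {{b,e}}
  W1246: {{b,e}}
  W1346: {{b,e}}
  W2346: {{e},{a,e},{b,e},{c,e},{a,c,e}}
  W12346: {{b,e}}
C dims 7,13,11,5; δ0: rk 5, SNF 1^5; δ1: rk 7, SNF 1^7; δ2: rk 4, SNF 1^4
degree 0: 7−5−0 = 2 → Ȟ^0 ≅ Z^2
degree 1: 13−7−5 = 1 → Ȟ^1 ≅ Z
degree 2: 11−4−7 = 0 → Ȟ^2 ≅ 0


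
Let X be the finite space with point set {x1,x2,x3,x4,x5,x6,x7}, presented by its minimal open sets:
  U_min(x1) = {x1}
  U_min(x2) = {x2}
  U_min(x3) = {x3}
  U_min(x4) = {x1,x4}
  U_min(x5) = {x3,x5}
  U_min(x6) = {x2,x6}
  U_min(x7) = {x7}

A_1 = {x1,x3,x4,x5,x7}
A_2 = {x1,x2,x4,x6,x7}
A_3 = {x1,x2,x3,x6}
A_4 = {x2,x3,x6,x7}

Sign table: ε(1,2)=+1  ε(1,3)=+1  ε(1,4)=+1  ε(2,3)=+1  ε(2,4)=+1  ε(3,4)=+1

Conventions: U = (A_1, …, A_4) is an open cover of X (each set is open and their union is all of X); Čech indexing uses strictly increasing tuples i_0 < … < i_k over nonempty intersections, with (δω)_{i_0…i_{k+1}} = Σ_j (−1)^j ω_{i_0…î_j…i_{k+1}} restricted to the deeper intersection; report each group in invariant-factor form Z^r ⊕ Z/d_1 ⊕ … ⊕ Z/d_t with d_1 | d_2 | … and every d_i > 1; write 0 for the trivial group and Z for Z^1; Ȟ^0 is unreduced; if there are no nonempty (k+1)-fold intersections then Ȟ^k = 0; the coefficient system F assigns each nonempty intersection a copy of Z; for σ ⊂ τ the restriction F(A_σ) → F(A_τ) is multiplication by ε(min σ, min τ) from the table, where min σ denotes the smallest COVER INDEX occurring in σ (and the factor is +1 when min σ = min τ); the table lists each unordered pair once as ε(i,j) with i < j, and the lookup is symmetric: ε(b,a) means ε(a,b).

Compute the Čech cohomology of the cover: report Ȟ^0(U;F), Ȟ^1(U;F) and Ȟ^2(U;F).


cover nerve:
  A12={x1,x4,x7} A13={x1,x3} A14={x3,x7} A23={x1,x2,x6} A24={x2,x6,x7} A34={x2,x3,x6}
  A123={x1} A124={x7} A134={x3} A234={x2,x6}
C dims 4,6,4; δ0: rk 3, SNF 1^3; δ1: rk 3, SNF 1^3
Ȟ^0: (4−3)−0=1 ⇒ Z
Ȟ^1: (6−3)−3=0 ⇒ 0
Ȟ^2: (4−0)−3=1 ⇒ Z

Ȟ^0 = Z,  Ȟ^1 = 0,  Ȟ^2 = Z


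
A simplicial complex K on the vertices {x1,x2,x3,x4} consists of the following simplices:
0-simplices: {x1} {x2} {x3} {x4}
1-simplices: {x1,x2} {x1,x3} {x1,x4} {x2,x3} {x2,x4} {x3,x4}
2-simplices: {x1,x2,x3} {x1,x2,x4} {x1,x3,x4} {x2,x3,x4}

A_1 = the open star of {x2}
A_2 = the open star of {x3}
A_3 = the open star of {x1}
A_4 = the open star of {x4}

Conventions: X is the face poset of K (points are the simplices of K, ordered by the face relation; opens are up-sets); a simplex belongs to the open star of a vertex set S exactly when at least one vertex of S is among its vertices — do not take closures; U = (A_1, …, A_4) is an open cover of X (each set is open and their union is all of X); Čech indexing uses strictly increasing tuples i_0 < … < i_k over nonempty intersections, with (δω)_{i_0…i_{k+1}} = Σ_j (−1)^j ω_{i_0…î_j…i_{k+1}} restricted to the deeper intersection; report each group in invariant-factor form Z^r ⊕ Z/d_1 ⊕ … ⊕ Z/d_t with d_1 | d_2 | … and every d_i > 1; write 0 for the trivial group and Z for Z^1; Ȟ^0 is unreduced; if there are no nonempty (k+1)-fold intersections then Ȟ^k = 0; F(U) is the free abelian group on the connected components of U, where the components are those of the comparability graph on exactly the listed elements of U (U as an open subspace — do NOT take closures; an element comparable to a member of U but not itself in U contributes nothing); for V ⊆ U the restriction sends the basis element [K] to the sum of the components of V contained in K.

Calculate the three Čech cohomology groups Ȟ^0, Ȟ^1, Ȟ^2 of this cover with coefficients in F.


nerve of the cover:
  A1={{x2},{x1,x2},{x2,x3},{x2,x4},{x1,x2,x3},{x1,x2,x4},{x2,x3,x4}} A2={{x3},{x1,x3},{x2,x3},{x3,x4},{x1,x2,x3},{x1,x3,x4},{x2,x3,x4}} A3={{x1},{x1,x2},{x1,x3},{x1,x4},{x1,x2,x3},{x1,x2,x4},{x1,x3,x4}} A4={{x4},{x1,x4},{x2,x4},{x3,x4},{x1,x2,x4},{x1,x3,x4},{x2,x3,x4}}
  A12={{x2,x3},{x1,x2,x3},{x2,x3,x4}} A13={{x1,x2},{x1,x2,x3},{x1,x2,x4}} A14={{x2,x4},{x1,x2,x4},{x2,x3,x4}} A23={{x1,x3},{x1,x2,x3},{x1,x3,x4}} A24={{x3,x4},{x1,x3,x4},{x2,x3,x4}} A34={{x1,x4},{x1,x2,x4},{x1,x3,x4}}
  A123={{x1,x2,x3}} A124={{x2,x3,x4}} A134={{x1,x2,x4}} A234={{x1,x3,x4}}
components per intersection:
  A1: {{x2},{x1,x2},{x2,x3},{x2,x4},{x1,x2,x3},{x1,x2,x4},{x2,x3,x4}}
  A2: {{x3},{x1,x3},{x2,x3},{x3,x4},{x1,x2,x3},{x1,x3,x4},{x2,x3,x4}}
  A3: {{x1},{x1,x2},{x1,x3},{x1,x4},{x1,x2,x3},{x1,x2,x4},{x1,x3,x4}}
  A4: {{x4},{x1,x4},{x2,x4},{x3,x4},{x1,x2,x4},{x1,x3,x4},{x2,x3,x4}}
  A12: {{x2,x3},{x1,x2,x3},{x2,x3,x4}}
  A13: {{x1,x2},{x1,x2,x3},{x1,x2,x4}}
  A14: {{x2,x4},{x1,x2,x4},{x2,x3,x4}}
  A23: {{x1,x3},{x1,x2,x3},{x1,x3,x4}}
  A24: {{x3,x4},{x1,x3,x4},{x2,x3,x4}}
  A34: {{x1,x4},{x1,x2,x4},{x1,x3,x4}}
  A123: {{x1,x2,x3}}
  A124: {{x2,x3,x4}}
  A134: {{x1,x2,x4}}
  A234: {{x1,x3,x4}}
C dims 4,6,4; δ0: rk 3, SNF 1^3; δ1: rk 3, SNF 1^3
Ȟ^0 = (4 − 3) − 0 = 1, so Ȟ^0 ≅ Z
Ȟ^1 = (6 − 3) − 3 = 0, so Ȟ^1 ≅ 0
Ȟ^2 = (4 − 0) − 3 = 1, so Ȟ^2 ≅ Z

Ȟ^0 = Z; Ȟ^1 = 0; Ȟ^2 = Z
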